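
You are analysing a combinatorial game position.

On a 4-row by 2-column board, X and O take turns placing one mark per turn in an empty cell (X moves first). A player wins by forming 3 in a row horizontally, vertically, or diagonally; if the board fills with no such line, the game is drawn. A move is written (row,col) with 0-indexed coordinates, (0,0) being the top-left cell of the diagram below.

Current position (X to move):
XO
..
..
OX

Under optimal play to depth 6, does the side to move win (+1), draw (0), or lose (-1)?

value(XO/../../OX, X) = 0

[XO/../../OX] X move#1: (1,0):+0/XO/X./../OX*, (1,1):+0/XO/.X/../OX, (2,0):+0/XO/../X./OX, (2,1):+0/XO/../.X/OX
[XO/X./../OX] O move#2: (1,1):-1/XO/XO/../OX, (2,0):+0/XO/X./O./OX*, (2,1):-1/XO/X./.O/OX
[XO/X./O./OX] X move#3: (1,1):+0/XO/XX/O./OX*, (2,1):+0/XO/X./OX/OX
[XO/XX/O./OX] O move#4: (2,1):+0/XO/XX/OO/OX*
[XO/XX/OO/OX] end (terminal +0, X#5); searched XO/../../OX to 6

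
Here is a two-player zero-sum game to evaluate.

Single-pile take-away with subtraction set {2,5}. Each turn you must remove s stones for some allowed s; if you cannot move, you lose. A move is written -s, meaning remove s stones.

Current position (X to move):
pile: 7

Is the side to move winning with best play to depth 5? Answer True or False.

ply 1, X at 7 | -2=-1→5*; -5=-1→2
ply 2, O at 5 | -2=-1→3; -5=+1→0*
ply 3: 0 is terminal -1 (X); from 7 depth 5

X winning at [7]: False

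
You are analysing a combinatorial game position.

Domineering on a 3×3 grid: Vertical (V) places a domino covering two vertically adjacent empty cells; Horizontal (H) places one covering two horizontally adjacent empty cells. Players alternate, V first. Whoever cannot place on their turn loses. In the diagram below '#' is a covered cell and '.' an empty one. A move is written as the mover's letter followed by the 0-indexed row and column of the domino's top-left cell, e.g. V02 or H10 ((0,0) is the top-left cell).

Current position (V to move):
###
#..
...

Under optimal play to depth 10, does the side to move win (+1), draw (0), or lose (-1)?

ply 1, V at ###/#../... | V11=+1→###/##./.#.*; V12=-1→###/#.#/..#
ply 2: ###/##./.#. is terminal -1 (H); from ###/#../... depth 10

value(###/#../..., V) = +1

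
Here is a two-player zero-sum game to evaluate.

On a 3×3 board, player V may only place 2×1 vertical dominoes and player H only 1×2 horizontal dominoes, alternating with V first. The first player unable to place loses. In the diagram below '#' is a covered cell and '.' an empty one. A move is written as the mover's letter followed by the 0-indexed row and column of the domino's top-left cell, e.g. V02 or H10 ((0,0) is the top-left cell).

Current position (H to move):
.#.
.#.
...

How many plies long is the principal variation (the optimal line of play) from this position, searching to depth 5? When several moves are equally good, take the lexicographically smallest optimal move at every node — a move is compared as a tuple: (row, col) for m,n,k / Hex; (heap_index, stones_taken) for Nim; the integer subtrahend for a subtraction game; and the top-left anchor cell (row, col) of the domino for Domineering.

PV length from [.#./.#./...]: 2 plies

p1 H@[.#./.#./...]: H20[.#./.#./##.]-1* H21[.#./.#./.##]-1
p2 V@[.#./.#./##.]: V00[##./##./##.]+1* V02[.##/.##/##.]+1 V12[.#./.##/###]+1
p3 H@[##./##./##.] terminal -1; root [.#./.#./...] d5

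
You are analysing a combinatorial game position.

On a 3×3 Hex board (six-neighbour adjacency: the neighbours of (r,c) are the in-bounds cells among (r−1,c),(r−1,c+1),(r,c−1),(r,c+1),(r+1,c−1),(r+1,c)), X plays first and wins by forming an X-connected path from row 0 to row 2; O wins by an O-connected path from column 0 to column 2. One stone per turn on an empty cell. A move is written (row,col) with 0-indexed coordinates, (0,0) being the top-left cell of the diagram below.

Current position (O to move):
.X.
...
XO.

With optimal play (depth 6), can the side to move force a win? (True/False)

ply 1, O at .X./.../XO. | (0,0)=-1→OX./.../XO.*; (0,2)=-1→.XO/.../XO.; (1,0)=-1→.X./O../XO.; (1,1)=-1→.X./.O./XO.; (1,2)=-1→.X./..O/XO.; (2,2)=-1→.X./.../XOO
ply 2, X at OX./.../XO. | (0,2)=+1→OXX/.../XO.*; (1,0)=+1→OX./X../XO.; (1,1)=+1→OX./.X./XO.; (1,2)=+1→OX./..X/XO.; (2,2)=+1→OX./.../XOX
ply 3, O at OXX/.../XO. | (1,0)=-1→OXX/O../XO.*; (1,1)=-1→OXX/.O./XO.; (1,2)=-1→OXX/..O/XO.; (2,2)=-1→OXX/.../XOO
ply 4, X at OXX/O../XO. | (1,1)=+1→OXX/OX./XO.*; (1,2)=+1→OXX/O.X/XO.; (2,2)=+1→OXX/O../XOX
ply 5: OXX/OX./XO. is terminal -1 (O); from .X./.../XO. depth 6

O winning at [.X./.../XO.]: False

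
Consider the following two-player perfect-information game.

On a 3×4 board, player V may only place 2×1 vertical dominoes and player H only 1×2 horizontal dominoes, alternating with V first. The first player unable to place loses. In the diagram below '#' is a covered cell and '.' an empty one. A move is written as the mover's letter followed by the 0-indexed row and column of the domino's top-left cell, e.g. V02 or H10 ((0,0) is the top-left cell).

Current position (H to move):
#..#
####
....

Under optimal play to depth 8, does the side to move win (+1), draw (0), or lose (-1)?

p1 H@[#..#/####/....]: H01[####/####/....]+1* H20[#..#/####/##..]+1 H21[#..#/####/.##.]+1 H22[#..#/####/..##]+1
p2 V@[####/####/....] terminal -1; root [#..#/####/....] d8

value(#..#/####/...., H) = +1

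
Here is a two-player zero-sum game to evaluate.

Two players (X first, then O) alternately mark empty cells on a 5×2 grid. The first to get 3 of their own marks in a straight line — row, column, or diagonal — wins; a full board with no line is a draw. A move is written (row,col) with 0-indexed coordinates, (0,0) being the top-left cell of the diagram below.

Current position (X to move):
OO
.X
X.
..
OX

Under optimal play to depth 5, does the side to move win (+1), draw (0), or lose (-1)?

[OO/.X/X./../OX] X move#1: (1,0):+0/OO/XX/X./../OX*, (2,1):+0/OO/.X/XX/../OX, (3,0):+0/OO/.X/X./X./OX, (3,1):+0/OO/.X/X./.X/OX
[OO/XX/X./../OX] O move#2: (2,1):-1/OO/XX/XO/../OX, (3,0):+0/OO/XX/X./O./OX*, (3,1):-1/OO/XX/X./.O/OX
[OO/XX/X./O./OX] X move#3: (2,1):+0/OO/XX/XX/O./OX*, (3,1):+0/OO/XX/X./OX/OX
[OO/XX/XX/O./OX] O move#4: (3,1):+0/OO/XX/XX/OO/OX*
[OO/XX/XX/OO/OX] end (terminal +0, X#5); searched OO/.X/X./../OX to 5

value(OO/.X/X./../OX, X) = 0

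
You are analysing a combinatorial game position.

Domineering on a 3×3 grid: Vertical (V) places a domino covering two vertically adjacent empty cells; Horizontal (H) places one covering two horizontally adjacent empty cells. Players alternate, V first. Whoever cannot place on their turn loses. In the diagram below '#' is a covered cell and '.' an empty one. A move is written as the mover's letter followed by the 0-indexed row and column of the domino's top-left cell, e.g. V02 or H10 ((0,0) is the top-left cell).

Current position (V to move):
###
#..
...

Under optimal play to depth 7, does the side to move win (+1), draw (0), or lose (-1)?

[###/#../...] V move#1: V11:+1/###/##./.#.*, V12:-1/###/#.#/..#
[###/##./.#.] end (terminal -1, H#2); searched ###/#../... to 7

value(###/#../..., V) = +1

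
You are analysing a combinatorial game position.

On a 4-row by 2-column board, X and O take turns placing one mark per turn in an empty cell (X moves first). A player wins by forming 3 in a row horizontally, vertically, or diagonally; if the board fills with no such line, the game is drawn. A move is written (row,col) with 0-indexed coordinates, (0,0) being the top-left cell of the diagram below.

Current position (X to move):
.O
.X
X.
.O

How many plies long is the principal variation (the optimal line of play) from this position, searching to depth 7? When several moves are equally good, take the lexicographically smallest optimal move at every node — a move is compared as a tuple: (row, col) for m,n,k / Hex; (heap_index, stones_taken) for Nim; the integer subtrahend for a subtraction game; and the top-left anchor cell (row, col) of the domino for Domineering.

[.O/.X/X./.O] X move#1: (0,0):+0/XO/.X/X./.O, (1,0):+1/.O/XX/X./.O*, (2,1):+0/.O/.X/XX/.O, (3,0):+0/.O/.X/X./XO
[.O/XX/X./.O] O move#2: (0,0):-1/OO/XX/X./.O*, (2,1):-1/.O/XX/XO/.O, (3,0):-1/.O/XX/X./OO
[OO/XX/X./.O] X move#3: (2,1):+0/OO/XX/XX/.O, (3,0):+1/OO/XX/X./XO*
[OO/XX/X./XO] end (terminal -1, O#4); searched .O/.X/X./.O to 7

PV length from [.O/.X/X./.O]: 3 plies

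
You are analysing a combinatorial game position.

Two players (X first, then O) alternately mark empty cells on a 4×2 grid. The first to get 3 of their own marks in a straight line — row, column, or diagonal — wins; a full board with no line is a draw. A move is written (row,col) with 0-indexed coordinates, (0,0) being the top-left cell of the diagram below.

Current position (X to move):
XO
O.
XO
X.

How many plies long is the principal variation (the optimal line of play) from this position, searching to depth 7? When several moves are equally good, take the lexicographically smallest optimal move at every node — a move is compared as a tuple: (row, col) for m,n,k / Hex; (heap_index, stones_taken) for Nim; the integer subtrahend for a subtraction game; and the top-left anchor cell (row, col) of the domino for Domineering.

PV length from [XO/O./XO/X.]: 2 plies

ply 1, X at XO/O./XO/X. | (1,1)=+0→XO/OX/XO/X.*; (3,1)=-1→XO/O./XO/XX
ply 2, O at XO/OX/XO/X. | (3,1)=+0→XO/OX/XO/XO*
ply 3: XO/OX/XO/XO is terminal +0 (X); from XO/O./XO/X. depth 7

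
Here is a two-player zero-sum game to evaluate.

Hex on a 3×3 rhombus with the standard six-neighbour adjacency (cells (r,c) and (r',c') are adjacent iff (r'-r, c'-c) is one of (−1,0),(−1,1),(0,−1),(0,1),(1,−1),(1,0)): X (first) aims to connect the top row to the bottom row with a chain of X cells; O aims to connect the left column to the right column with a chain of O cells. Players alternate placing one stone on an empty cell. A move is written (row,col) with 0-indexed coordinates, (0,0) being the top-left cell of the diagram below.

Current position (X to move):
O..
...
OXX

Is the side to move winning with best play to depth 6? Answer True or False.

p1 X@[O../.../OXX]: (0,1)[OX./.../OXX]-1 (0,2)[O.X/.../OXX]+1* (1,0)[O../X../OXX]-1 (1,1)[O../.X./OXX]+1 (1,2)[O../..X/OXX]-1
p2 O@[O.X/.../OXX]: (0,1)[OOX/.../OXX]-1* (1,0)[O.X/O../OXX]-1 (1,1)[O.X/.O./OXX]-1 (1,2)[O.X/..O/OXX]-1
p3 X@[OOX/.../OXX]: (1,0)[OOX/X../OXX]+1* (1,1)[OOX/.X./OXX]+1 (1,2)[OOX/..X/OXX]+1
p4 O@[OOX/X../OXX]: (1,1)[OOX/XO./OXX]-1* (1,2)[OOX/X.O/OXX]-1
p5 X@[OOX/XO./OXX]: (1,2)[OOX/XOX/OXX]+1*
p6 O@[OOX/XOX/OXX] terminal -1; root [O../.../OXX] d6

X winning at [O../.../OXX]: True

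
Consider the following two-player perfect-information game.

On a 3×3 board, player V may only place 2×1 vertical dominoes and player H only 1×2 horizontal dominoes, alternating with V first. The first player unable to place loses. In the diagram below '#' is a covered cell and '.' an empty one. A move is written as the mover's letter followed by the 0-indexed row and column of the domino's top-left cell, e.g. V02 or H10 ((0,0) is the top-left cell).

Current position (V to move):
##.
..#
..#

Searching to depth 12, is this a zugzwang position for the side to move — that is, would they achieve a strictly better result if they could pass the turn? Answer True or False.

zugzwang(##./..#/..#, V) = False

[##./..#/..#] V move#1: V10:+1/##./#.#/#.#*, V11:+1/##./.##/.##
[##./#.#/#.#] end (terminal -1, H#2); searched ##./..#/..# to 12
if V skipped the turn, H would face:
~ [##./..#/..#] H move#1: H10:+1/##./###/..#*, H20:+1/##./..#/###
~ [##./###/..#] end (terminal -1, V#2); searched ##./..#/..# to 12
compare (V): move=+1 vs pass=-1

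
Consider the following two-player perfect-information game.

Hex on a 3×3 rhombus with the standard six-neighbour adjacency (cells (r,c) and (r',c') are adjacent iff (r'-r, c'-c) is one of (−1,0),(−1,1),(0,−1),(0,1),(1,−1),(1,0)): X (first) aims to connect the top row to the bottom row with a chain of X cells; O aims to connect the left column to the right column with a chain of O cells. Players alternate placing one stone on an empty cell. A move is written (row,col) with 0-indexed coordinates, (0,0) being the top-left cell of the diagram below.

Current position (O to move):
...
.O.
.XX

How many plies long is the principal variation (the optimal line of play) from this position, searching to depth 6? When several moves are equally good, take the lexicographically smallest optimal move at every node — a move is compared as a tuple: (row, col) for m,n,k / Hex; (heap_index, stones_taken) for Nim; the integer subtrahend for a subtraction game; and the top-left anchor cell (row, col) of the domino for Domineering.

PV length from [.../.O./.XX]: 5 plies

[.../.O./.XX] O move#1: (0,0):+1/O../.O./.XX*, (0,1):+1/.O./.O./.XX, (0,2):+1/..O/.O./.XX, (1,0):+1/.../OO./.XX, (1,2):+1/.../.OO/.XX, (2,0):+1/.../.O./OXX
[O../.O./.XX] X move#2: (0,1):-1/OX./.O./.XX*, (0,2):-1/O.X/.O./.XX, (1,0):-1/O../XO./.XX, (1,2):-1/O../.OX/.XX, (2,0):-1/O../.O./XXX
[OX./.O./.XX] O move#3: (0,2):+1/OXO/.O./.XX*, (1,0):+1/OX./OO./.XX, (1,2):+1/OX./.OO/.XX, (2,0):+1/OX./.O./OXX
[OXO/.O./.XX] X move#4: (1,0):-1/OXO/XO./.XX*, (1,2):-1/OXO/.OX/.XX, (2,0):-1/OXO/.O./XXX
[OXO/XO./.XX] O move#5: (1,2):-1/OXO/XOO/.XX, (2,0):+1/OXO/XO./OXX*
[OXO/XO./OXX] end (terminal -1, X#6); searched .../.O./.XX to 6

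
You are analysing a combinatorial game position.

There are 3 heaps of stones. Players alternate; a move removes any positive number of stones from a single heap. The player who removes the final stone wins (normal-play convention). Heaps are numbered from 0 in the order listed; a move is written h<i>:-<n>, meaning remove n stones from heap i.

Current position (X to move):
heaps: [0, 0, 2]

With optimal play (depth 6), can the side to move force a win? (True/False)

ply 1, X at (0,0,2) | h2:-1=-1→(0,0,1); h2:-2=+1→(0,0,0)*
ply 2: (0,0,0) is terminal -1 (O); from (0,0,2) depth 6

X winning at [(0,0,2)]: True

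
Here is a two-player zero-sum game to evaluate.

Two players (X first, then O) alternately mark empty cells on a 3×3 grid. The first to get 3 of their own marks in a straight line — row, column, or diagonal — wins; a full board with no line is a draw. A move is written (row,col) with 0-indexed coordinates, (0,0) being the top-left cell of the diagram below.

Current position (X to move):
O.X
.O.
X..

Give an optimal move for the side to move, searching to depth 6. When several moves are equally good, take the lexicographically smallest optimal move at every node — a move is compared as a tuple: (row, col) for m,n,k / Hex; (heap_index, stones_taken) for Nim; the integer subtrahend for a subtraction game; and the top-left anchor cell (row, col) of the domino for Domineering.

X's best at [O.X/.O./X..]: (2,2)

[O.X/.O./X..] X move#1: (0,1):-1/OXX/.O./X.., (1,0):-1/O.X/XO./X.., (1,2):-1/O.X/.OX/X.., (2,1):-1/O.X/.O./XX., (2,2):+1/O.X/.O./X.X*
[O.X/.O./X.X] O move#2: (0,1):-1/OOX/.O./X.X*, (1,0):-1/O.X/OO./X.X, (1,2):-1/O.X/.OO/X.X, (2,1):-1/O.X/.O./XOX
[OOX/.O./X.X] X move#3: (1,0):-1/OOX/XO./X.X, (1,2):+1/OOX/.OX/X.X*, (2,1):+1/OOX/.O./XXX
[OOX/.OX/X.X] end (terminal -1, O#4); searched O.X/.O./X.. to 6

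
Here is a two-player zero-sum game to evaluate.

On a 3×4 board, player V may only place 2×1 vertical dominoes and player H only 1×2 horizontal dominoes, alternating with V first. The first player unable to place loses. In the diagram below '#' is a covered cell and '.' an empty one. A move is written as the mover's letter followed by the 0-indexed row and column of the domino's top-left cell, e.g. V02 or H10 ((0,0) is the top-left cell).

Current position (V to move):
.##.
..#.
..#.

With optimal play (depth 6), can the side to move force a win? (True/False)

[.##./..#./..#.] V move#1: V00:+1/###./#.#./..#.*, V03:-1/.###/..##/..#., V10:+1/.##./#.#./#.#., V11:+1/.##./.##./.##., V13:-1/.##./..##/..##
[###./#.#./..#.] H move#2: H20:-1/###./#.#./###.*
[###./#.#./###.] V move#3: V03:+1/####/#.##/###.*, V13:+1/###./#.##/####
[####/#.##/###.] end (terminal -1, H#4); searched .##./..#./..#. to 6

V winning at [.##./..#./..#.]: True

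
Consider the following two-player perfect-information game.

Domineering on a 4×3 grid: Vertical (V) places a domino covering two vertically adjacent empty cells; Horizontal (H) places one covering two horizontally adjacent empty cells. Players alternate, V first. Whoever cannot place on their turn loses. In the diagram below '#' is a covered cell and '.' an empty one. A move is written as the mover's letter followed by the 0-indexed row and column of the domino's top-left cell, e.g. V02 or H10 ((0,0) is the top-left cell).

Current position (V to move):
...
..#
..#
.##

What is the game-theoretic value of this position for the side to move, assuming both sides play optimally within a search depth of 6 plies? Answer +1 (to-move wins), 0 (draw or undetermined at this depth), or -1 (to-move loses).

value(.../..#/..#/.##, V) = +1

ply 1, V at .../..#/..#/.## | V00=+1→#../#.#/..#/.##*; V01=+1→.#./.##/..#/.##; V10=+1→.../#.#/#.#/.##; V11=+1→.../.##/.##/.##; V20=-1→.../..#/#.#/###
ply 2, H at #../#.#/..#/.## | H01=-1→###/#.#/..#/.##*; H20=-1→#../#.#/###/.##
ply 3, V at ###/#.#/..#/.## | V11=+1→###/###/.##/.##*; V20=+1→###/#.#/#.#/###
ply 4: ###/###/.##/.## is terminal -1 (H); from .../..#/..#/.## depth 6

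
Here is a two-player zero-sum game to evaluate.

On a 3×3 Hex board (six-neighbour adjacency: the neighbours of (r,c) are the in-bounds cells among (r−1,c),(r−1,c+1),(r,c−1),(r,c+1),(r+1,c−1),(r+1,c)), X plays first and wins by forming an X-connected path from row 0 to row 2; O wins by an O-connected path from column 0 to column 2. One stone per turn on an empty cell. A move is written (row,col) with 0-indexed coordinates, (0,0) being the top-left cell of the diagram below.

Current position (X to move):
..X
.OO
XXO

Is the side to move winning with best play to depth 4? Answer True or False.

X winning at [..X/.OO/XXO]: True

[..X/.OO/XXO] X move#1: (0,0):-1/X.X/.OO/XXO, (0,1):-1/.XX/.OO/XXO, (1,0):+1/..X/XOO/XXO*
[..X/XOO/XXO] O move#2: (0,0):-1/O.X/XOO/XXO*, (0,1):-1/.OX/XOO/XXO
[O.X/XOO/XXO] X move#3: (0,1):+1/OXX/XOO/XXO*
[OXX/XOO/XXO] end (terminal -1, O#4); searched ..X/.OO/XXO to 4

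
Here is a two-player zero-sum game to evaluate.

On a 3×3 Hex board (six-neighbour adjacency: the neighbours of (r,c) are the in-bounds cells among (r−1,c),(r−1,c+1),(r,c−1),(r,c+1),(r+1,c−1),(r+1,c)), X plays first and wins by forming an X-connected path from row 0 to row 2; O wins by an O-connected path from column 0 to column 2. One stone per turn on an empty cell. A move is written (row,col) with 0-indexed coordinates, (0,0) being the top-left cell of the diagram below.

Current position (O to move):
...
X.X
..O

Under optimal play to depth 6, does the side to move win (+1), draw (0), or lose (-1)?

p1 O@[.../X.X/..O]: (0,0)[O../X.X/..O]-1* (0,1)[.O./X.X/..O]-1 (0,2)[..O/X.X/..O]-1 (1,1)[.../XOX/..O]-1 (2,0)[.../X.X/O.O]-1 (2,1)[.../X.X/.OO]-1
p2 X@[O../X.X/..O]: (0,1)[OX./X.X/..O]+1* (0,2)[O.X/X.X/..O]+1 (1,1)[O../XXX/..O]+1 (2,0)[O../X.X/X.O]+1 (2,1)[O../X.X/.XO]+1
p3 O@[OX./X.X/..O]: (0,2)[OXO/X.X/..O]-1* (1,1)[OX./XOX/..O]-1 (2,0)[OX./X.X/O.O]-1 (2,1)[OX./X.X/.OO]-1
p4 X@[OXO/X.X/..O]: (1,1)[OXO/XXX/..O]+1* (2,0)[OXO/X.X/X.O]+1 (2,1)[OXO/X.X/.XO]+1
p5 O@[OXO/XXX/..O]: (2,0)[OXO/XXX/O.O]-1* (2,1)[OXO/XXX/.OO]-1
p6 X@[OXO/XXX/O.O]: (2,1)[OXO/XXX/OXO]+1*
p7 O@[OXO/XXX/OXO] terminal -1; root [.../X.X/..O] d6

value(.../X.X/..O, O) = -1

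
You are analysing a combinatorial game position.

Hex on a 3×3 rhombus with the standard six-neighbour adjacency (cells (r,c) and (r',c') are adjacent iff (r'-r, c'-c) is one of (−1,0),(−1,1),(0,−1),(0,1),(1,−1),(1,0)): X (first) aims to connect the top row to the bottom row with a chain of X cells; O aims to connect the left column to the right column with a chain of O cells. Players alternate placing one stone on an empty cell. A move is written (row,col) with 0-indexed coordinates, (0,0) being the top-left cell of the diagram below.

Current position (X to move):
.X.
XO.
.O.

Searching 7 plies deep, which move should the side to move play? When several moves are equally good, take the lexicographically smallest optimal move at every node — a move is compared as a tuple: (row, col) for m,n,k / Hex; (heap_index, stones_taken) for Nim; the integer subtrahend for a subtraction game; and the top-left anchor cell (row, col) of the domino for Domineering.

X's best at [.X./XO./.O.]: (2,0)

[.X./XO./.O.] X move#1: (0,0):-1/XX./XO./.O., (0,2):-1/.XX/XO./.O., (1,2):-1/.X./XOX/.O., (2,0):+1/.X./XO./XO.*, (2,2):-1/.X./XO./.OX
[.X./XO./XO.] end (terminal -1, O#2); searched .X./XO./.O. to 7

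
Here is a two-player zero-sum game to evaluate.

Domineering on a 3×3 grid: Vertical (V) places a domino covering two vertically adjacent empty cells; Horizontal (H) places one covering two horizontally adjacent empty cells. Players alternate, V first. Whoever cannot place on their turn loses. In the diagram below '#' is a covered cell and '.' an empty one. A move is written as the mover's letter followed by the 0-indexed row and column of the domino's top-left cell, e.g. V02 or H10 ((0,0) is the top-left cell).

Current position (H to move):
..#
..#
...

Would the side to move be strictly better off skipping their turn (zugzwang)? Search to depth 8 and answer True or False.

zugzwang(..#/..#/..., H) = False

ply 1, H at ..#/..#/... | H00=-1→###/..#/...; H10=+1→..#/###/...*; H20=-1→..#/..#/##.; H21=-1→..#/..#/.##
ply 2: ..#/###/... is terminal -1 (V); from ..#/..#/... depth 8
pass branch (V moves first from the same position):
  | ply 1, V at ..#/..#/... | V00=+1→#.#/#.#/...*; V01=+1→.##/.##/...; V10=+1→..#/#.#/#..; V11=+1→..#/.##/.#.
  | ply 2, H at #.#/#.#/... | H20=-1→#.#/#.#/##.*; H21=-1→#.#/#.#/.##
  | ply 3, V at #.#/#.#/##. | V01=+1→###/###/##.*
  | ply 4: ###/###/##. is terminal -1 (H); from ..#/..#/... depth 8
H moving scores +1; H passing scores -1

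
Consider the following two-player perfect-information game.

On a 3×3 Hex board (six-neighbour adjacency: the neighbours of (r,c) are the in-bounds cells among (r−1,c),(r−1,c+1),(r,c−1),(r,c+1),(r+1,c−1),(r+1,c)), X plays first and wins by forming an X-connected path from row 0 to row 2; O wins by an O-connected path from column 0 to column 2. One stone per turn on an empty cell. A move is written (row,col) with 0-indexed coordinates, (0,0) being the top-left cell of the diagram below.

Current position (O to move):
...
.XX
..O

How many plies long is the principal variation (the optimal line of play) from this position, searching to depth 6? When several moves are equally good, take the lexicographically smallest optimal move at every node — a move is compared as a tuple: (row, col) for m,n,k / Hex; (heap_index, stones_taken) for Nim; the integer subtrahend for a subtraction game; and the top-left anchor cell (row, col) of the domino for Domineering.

PV length from [.../.XX/..O]: 6 plies

p1 O@[.../.XX/..O]: (0,0)[O../.XX/..O]-1* (0,1)[.O./.XX/..O]-1 (0,2)[..O/.XX/..O]-1 (1,0)[.../OXX/..O]-1 (2,0)[.../.XX/O.O]-1 (2,1)[.../.XX/.OO]-1
p2 X@[O../.XX/..O]: (0,1)[OX./.XX/..O]+1* (0,2)[O.X/.XX/..O]+1 (1,0)[O../XXX/..O]+1 (2,0)[O../.XX/X.O]+1 (2,1)[O../.XX/.XO]+1
p3 O@[OX./.XX/..O]: (0,2)[OXO/.XX/..O]-1* (1,0)[OX./OXX/..O]-1 (2,0)[OX./.XX/O.O]-1 (2,1)[OX./.XX/.OO]-1
p4 X@[OXO/.XX/..O]: (1,0)[OXO/XXX/..O]+1* (2,0)[OXO/.XX/X.O]+1 (2,1)[OXO/.XX/.XO]+1
p5 O@[OXO/XXX/..O]: (2,0)[OXO/XXX/O.O]-1* (2,1)[OXO/XXX/.OO]-1
p6 X@[OXO/XXX/O.O]: (2,1)[OXO/XXX/OXO]+1*
p7 O@[OXO/XXX/OXO] terminal -1; root [.../.XX/..O] d6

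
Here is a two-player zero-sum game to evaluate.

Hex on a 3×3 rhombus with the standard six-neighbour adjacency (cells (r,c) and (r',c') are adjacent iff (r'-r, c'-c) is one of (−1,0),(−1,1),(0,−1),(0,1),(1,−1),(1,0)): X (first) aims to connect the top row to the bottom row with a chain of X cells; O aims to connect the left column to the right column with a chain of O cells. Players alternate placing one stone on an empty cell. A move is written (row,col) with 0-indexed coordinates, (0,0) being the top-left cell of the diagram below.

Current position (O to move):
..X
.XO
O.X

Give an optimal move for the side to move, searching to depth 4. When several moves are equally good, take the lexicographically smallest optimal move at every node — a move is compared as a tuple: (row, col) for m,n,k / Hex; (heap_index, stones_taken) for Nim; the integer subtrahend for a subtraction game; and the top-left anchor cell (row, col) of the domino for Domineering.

[..X/.XO/O.X] O move#1: (0,0):-1/O.X/.XO/O.X, (0,1):-1/.OX/.XO/O.X, (1,0):-1/..X/OXO/O.X, (2,1):+1/..X/.XO/OOX*
[..X/.XO/OOX] end (terminal -1, X#2); searched ..X/.XO/O.X to 4

O's best at [..X/.XO/O.X]: (2,1)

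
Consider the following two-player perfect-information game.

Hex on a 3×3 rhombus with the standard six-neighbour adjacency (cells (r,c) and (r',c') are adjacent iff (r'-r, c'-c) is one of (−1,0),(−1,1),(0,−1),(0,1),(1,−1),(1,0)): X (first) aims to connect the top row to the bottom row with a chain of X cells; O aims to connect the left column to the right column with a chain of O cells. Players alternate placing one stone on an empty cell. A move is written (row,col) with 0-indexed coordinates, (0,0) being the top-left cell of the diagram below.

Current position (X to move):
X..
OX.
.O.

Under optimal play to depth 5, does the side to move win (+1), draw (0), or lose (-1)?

value(X../OX./.O., X) = +1

p1 X@[X../OX./.O.]: (0,1)[XX./OX./.O.]-1 (0,2)[X.X/OX./.O.]-1 (1,2)[X../OXX/.O.]+1* (2,0)[X../OX./XO.]+1 (2,2)[X../OX./.OX]+1
p2 O@[X../OXX/.O.]: (0,1)[XO./OXX/.O.]-1* (0,2)[X.O/OXX/.O.]-1 (2,0)[X../OXX/OO.]-1 (2,2)[X../OXX/.OO]-1
p3 X@[XO./OXX/.O.]: (0,2)[XOX/OXX/.O.]+1* (2,0)[XO./OXX/XO.]-1 (2,2)[XO./OXX/.OX]-1
p4 O@[XOX/OXX/.O.]: (2,0)[XOX/OXX/OO.]-1* (2,2)[XOX/OXX/.OO]-1
p5 X@[XOX/OXX/OO.]: (2,2)[XOX/OXX/OOX]+1*
p6 O@[XOX/OXX/OOX] terminal -1; root [X../OX./.O.] d5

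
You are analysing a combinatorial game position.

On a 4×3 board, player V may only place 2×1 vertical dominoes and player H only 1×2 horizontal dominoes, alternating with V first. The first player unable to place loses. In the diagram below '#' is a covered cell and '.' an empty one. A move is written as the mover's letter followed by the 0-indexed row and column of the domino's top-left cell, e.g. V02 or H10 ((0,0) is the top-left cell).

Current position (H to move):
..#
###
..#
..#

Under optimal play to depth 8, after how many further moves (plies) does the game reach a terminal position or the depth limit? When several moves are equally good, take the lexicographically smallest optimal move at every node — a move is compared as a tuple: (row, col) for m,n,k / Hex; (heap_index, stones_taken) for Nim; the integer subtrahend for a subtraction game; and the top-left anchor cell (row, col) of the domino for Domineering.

PV length from [..#/###/..#/..#]: 1 ply

p1 H@[..#/###/..#/..#]: H00[###/###/..#/..#]-1 H20[..#/###/###/..#]+1* H30[..#/###/..#/###]+1
p2 V@[..#/###/###/..#] terminal -1; root [..#/###/..#/..#] d8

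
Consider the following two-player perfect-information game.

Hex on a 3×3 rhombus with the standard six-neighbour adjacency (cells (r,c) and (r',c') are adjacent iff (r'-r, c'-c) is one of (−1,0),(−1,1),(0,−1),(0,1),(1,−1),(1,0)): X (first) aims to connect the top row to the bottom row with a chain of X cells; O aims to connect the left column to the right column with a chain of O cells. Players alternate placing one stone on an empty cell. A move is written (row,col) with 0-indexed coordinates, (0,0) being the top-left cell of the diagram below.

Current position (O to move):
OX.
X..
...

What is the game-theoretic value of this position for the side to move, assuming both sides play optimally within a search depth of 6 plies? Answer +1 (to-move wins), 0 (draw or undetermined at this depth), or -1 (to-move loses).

value(OX./X../..., O) = -1

p1 O@[OX./X../...]: (0,2)[OXO/X../...]-1* (1,1)[OX./XO./...]-1 (1,2)[OX./X.O/...]-1 (2,0)[OX./X../O..]-1 (2,1)[OX./X../.O.]-1 (2,2)[OX./X../..O]-1
p2 X@[OXO/X../...]: (1,1)[OXO/XX./...]+1* (1,2)[OXO/X.X/...]+1 (2,0)[OXO/X../X..]+1 (2,1)[OXO/X../.X.]+1 (2,2)[OXO/X../..X]+1
p3 O@[OXO/XX./...]: (1,2)[OXO/XXO/...]-1* (2,0)[OXO/XX./O..]-1 (2,1)[OXO/XX./.O.]-1 (2,2)[OXO/XX./..O]-1
p4 X@[OXO/XXO/...]: (2,0)[OXO/XXO/X..]+1* (2,1)[OXO/XXO/.X.]+1 (2,2)[OXO/XXO/..X]+1
p5 O@[OXO/XXO/X..] terminal -1; root [OX./X../...] d6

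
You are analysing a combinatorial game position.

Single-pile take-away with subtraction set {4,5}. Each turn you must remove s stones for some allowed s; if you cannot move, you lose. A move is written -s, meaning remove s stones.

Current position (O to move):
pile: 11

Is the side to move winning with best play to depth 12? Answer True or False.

O winning at [11]: False

[11] O move#1: -4:-1/7*, -5:-1/6
[7] X move#2: -4:+1/3*, -5:+1/2
[3] end (terminal -1, O#3); searched 11 to 12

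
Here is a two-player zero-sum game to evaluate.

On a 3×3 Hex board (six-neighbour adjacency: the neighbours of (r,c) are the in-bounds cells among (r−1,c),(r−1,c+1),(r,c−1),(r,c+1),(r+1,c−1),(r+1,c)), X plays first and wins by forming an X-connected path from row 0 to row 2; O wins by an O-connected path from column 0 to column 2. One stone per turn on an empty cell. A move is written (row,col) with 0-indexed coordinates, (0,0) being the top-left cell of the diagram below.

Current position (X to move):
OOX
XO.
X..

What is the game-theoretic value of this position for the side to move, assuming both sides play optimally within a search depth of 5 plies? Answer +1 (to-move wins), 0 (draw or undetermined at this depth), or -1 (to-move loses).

value(OOX/XO./X.., X) = +1

ply 1, X at OOX/XO./X.. | (1,2)=+1→OOX/XOX/X..*; (2,1)=-1→OOX/XO./XX.; (2,2)=-1→OOX/XO./X.X
ply 2, O at OOX/XOX/X.. | (2,1)=-1→OOX/XOX/XO.*; (2,2)=-1→OOX/XOX/X.O
ply 3, X at OOX/XOX/XO. | (2,2)=+1→OOX/XOX/XOX*
ply 4: OOX/XOX/XOX is terminal -1 (O); from OOX/XO./X.. depth 5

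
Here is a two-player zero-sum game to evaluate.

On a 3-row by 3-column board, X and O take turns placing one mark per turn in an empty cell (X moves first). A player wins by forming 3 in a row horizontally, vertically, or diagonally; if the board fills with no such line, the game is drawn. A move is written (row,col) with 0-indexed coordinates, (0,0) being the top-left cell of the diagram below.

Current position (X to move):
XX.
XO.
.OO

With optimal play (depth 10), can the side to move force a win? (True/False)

ply 1, X at XX./XO./.OO | (0,2)=+1→XXX/XO./.OO*; (1,2)=-1→XX./XOX/.OO; (2,0)=+1→XX./XO./XOO
ply 2: XXX/XO./.OO is terminal -1 (O); from XX./XO./.OO depth 10

X winning at [XX./XO./.OO]: True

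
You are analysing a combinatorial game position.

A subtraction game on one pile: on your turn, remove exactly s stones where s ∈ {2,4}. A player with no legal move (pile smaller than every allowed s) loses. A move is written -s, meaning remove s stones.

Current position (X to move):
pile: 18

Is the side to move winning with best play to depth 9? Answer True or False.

ply 1, X at 18 | -2=-1→16*; -4=-1→14
ply 2, O at 16 | -2=-1→14; -4=+1→12*
ply 3, X at 12 | -2=-1→10*; -4=-1→8
ply 4, O at 10 | -2=-1→8; -4=+1→6*
ply 5, X at 6 | -2=-1→4*; -4=-1→2
ply 6, O at 4 | -2=-1→2; -4=+1→0*
ply 7: 0 is terminal -1 (X); from 18 depth 9

X winning at [18]: False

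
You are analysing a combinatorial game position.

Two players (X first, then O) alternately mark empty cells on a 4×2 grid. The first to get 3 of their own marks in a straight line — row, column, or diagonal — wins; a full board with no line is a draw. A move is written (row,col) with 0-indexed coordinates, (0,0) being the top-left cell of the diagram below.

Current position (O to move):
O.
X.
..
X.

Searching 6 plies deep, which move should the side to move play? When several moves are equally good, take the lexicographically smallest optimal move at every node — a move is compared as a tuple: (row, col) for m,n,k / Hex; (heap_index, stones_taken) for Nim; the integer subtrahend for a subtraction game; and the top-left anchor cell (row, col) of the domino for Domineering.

[O./X./../X.] O move#1: (0,1):-1/OO/X./../X., (1,1):-1/O./XO/../X., (2,0):+0/O./X./O./X.*, (2,1):-1/O./X./.O/X., (3,1):-1/O./X./../XO
[O./X./O./X.] X move#2: (0,1):+0/OX/X./O./X.*, (1,1):+0/O./XX/O./X., (2,1):+0/O./X./OX/X., (3,1):+0/O./X./O./XX
[OX/X./O./X.] O move#3: (1,1):+0/OX/XO/O./X.*, (2,1):+0/OX/X./OO/X., (3,1):+0/OX/X./O./XO
[OX/XO/O./X.] X move#4: (2,1):+0/OX/XO/OX/X.*, (3,1):+0/OX/XO/O./XX
[OX/XO/OX/X.] O move#5: (3,1):+0/OX/XO/OX/XO*
[OX/XO/OX/XO] end (terminal +0, X#6); searched O./X./../X. to 6

O's best at [O./X./../X.]: (2,0)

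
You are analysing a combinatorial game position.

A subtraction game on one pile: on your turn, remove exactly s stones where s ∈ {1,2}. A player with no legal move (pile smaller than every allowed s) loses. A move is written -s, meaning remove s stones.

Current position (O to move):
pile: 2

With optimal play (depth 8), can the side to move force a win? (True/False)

O winning at [2]: True

[2] O move#1: -1:-1/1, -2:+1/0*
[0] end (terminal -1, X#2); searched 2 to 8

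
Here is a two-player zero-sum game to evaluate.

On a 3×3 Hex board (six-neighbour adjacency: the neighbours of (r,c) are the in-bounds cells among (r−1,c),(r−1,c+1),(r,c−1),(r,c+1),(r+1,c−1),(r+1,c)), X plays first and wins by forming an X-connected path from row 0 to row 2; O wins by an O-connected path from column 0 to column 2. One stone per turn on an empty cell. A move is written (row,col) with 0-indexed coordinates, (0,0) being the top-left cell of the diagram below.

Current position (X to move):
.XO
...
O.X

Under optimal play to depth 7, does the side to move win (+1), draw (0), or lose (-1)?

value(.XO/.../O.X, X) = +1

[.XO/.../O.X] X move#1: (0,0):-1/XXO/.../O.X, (1,0):-1/.XO/X../O.X, (1,1):+1/.XO/.X./O.X*, (1,2):-1/.XO/..X/O.X, (2,1):-1/.XO/.../OXX
[.XO/.X./O.X] O move#2: (0,0):-1/OXO/.X./O.X*, (1,0):-1/.XO/OX./O.X, (1,2):-1/.XO/.XO/O.X, (2,1):-1/.XO/.X./OOX
[OXO/.X./O.X] X move#3: (1,0):+1/OXO/XX./O.X*, (1,2):+1/OXO/.XX/O.X, (2,1):+1/OXO/.X./OXX
[OXO/XX./O.X] O move#4: (1,2):-1/OXO/XXO/O.X*, (2,1):-1/OXO/XX./OOX
[OXO/XXO/O.X] X move#5: (2,1):+1/OXO/XXO/OXX*
[OXO/XXO/OXX] end (terminal -1, O#6); searched .XO/.../O.X to 7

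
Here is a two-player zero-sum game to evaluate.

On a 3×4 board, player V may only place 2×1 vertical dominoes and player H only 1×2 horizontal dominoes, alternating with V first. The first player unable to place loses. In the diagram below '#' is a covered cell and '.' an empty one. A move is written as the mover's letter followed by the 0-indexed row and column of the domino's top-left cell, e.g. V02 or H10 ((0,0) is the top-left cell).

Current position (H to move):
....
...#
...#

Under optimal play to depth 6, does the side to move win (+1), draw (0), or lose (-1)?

value(..../...#/...#, H) = +1

[..../...#/...#] H move#1: H00:-1/##../...#/...#, H01:-1/.##./...#/...#, H02:-1/..##/...#/...#, H10:+1/..../##.#/...#*, H11:+1/..../.###/...#, H20:-1/..../...#/##.#, H21:-1/..../...#/.###
[..../##.#/...#] V move#2: V02:-1/..#./####/...#*, V12:-1/..../####/..##
[..#./####/...#] H move#3: H00:+1/###./####/...#*, H20:+1/..#./####/##.#, H21:+1/..#./####/.###
[###./####/...#] end (terminal -1, V#4); searched ..../...#/...# to 6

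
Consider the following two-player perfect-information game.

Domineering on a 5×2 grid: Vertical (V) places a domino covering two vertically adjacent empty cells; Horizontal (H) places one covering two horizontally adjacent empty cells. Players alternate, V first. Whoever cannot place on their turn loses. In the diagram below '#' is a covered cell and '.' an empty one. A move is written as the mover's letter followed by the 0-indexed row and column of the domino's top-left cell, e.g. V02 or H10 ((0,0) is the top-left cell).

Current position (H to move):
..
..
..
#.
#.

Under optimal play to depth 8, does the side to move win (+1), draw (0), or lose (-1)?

value(../../../#./#., H) = +1

ply 1, H at ../../../#./#. | H00=-1→##/../../#./#.; H10=+1→../##/../#./#.*; H20=-1→../../##/#./#.
ply 2, V at ../##/../#./#. | V21=-1→../##/.#/##/#.*; V31=-1→../##/../##/##
ply 3, H at ../##/.#/##/#. | H00=+1→##/##/.#/##/#.*
ply 4: ##/##/.#/##/#. is terminal -1 (V); from ../../../#./#. depth 8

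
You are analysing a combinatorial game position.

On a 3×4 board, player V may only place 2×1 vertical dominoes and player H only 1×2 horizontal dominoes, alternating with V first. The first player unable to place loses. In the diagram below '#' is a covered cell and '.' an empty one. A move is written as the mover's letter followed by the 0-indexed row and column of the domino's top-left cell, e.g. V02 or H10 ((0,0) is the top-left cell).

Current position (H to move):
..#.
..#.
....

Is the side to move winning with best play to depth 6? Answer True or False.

H winning at [..#./..#./....]: True

ply 1, H at ..#./..#./.... | H00=-1→###./..#./....; H10=+1→..#./###./....*; H20=-1→..#./..#./##..; H21=-1→..#./..#./.##.; H22=-1→..#./..#./..##
ply 2, V at ..#./###./.... | V03=-1→..##/####/....*; V13=-1→..#./####/...#
ply 3, H at ..##/####/.... | H00=+1→####/####/....*; H20=+1→..##/####/##..; H21=+1→..##/####/.##.; H22=+1→..##/####/..##
ply 4: ####/####/.... is terminal -1 (V); from ..#./..#./.... depth 6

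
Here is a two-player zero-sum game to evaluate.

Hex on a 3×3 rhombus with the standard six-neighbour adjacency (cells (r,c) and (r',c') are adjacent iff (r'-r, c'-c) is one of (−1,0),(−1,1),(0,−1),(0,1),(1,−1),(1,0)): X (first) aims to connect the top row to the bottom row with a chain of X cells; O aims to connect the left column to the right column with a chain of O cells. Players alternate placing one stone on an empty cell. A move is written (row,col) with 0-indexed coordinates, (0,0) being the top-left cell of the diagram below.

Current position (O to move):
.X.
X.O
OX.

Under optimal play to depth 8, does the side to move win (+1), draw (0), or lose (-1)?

ply 1, O at .X./X.O/OX. | (0,0)=-1→OX./X.O/OX.; (0,2)=-1→.XO/X.O/OX.; (1,1)=+1→.X./XOO/OX.*; (2,2)=-1→.X./X.O/OXO
ply 2: .X./XOO/OX. is terminal -1 (X); from .X./X.O/OX. depth 8

value(.X./X.O/OX., O) = +1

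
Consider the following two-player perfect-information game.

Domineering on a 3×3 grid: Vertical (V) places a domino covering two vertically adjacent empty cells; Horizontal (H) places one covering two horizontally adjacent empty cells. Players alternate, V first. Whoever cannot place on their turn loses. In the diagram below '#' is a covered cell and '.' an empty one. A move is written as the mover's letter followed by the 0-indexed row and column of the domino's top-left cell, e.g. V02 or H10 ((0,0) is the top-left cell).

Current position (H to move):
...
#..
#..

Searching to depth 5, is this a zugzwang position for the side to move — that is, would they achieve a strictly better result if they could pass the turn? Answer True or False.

[.../#../#..] H move#1: H00:-1/##./#../#.., H01:-1/.##/#../#.., H11:+1/.../###/#..*, H21:-1/.../#../###
[.../###/#..] end (terminal -1, V#2); searched .../#../#.. to 5
pass branch (V moves first from the same position):
  | [.../#../#..] V move#1: V01:+1/.#./##./#..*, V02:+1/..#/#.#/#.., V11:+1/.../##./##., V12:+1/.../#.#/#.#
  | [.#./##./#..] H move#2: H21:-1/.#./##./###*
  | [.#./##./###] V move#3: V02:+1/.##/###/###*
  | [.##/###/###] end (terminal -1, H#4); searched .../#../#.. to 5
H moving scores +1; H passing scores -1

zugzwang(.../#../#.., H) = False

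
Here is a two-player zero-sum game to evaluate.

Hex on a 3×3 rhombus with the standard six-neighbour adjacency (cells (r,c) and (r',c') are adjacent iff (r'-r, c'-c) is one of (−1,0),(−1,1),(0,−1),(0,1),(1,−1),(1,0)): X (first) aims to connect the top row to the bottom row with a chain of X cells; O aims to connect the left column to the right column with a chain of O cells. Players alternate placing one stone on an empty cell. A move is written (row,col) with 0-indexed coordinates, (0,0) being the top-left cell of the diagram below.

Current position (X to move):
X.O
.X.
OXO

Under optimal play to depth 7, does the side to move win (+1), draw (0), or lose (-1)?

[X.O/.X./OXO] X move#1: (0,1):+1/XXO/.X./OXO*, (1,0):+1/X.O/XX./OXO, (1,2):+1/X.O/.XX/OXO
[XXO/.X./OXO] end (terminal -1, O#2); searched X.O/.X./OXO to 7

value(X.O/.X./OXO, X) = +1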